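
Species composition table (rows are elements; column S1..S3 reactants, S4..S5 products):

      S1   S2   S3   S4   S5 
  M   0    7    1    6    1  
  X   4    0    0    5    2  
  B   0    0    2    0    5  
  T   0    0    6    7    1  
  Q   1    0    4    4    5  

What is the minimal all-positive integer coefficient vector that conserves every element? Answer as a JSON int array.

Coefficients: [6, 3, 5, 4, 2]

M: 6·0+3·7+5·1 = 26 | 4·6+2·1 = 26
X: 6·4+3·0+5·0 = 24 | 4·5+2·2 = 24
B: 6·0+3·0+5·2 = 10 | 4·0+2·5 = 10
T: 6·0+3·0+5·6 = 30 | 4·7+2·1 = 30
Q: 6·1+3·0+5·4 = 26 | 4·4+2·5 = 26
gcd(6,3,5,4,2) = 1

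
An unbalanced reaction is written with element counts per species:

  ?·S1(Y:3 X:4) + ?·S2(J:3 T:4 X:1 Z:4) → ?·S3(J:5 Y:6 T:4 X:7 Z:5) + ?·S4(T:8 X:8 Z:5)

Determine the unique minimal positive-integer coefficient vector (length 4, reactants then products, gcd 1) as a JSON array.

Coefficients: [6, 5, 3, 1]

J: 6·0+5·3 = 15 | 3·5+1·0 = 15
Y: 6·3+5·0 = 18 | 3·6+1·0 = 18
T: 6·0+5·4 = 20 | 3·4+1·8 = 20
X: 6·4+5·1 = 29 | 3·7+1·8 = 29
Z: 6·0+5·4 = 20 | 3·5+1·5 = 20
gcd(6,5,3,1) = 1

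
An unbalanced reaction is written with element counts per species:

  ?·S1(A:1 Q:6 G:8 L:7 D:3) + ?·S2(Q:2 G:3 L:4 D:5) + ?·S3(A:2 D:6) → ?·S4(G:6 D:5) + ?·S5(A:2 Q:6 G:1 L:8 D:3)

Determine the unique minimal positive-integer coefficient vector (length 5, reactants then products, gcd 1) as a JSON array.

A: 4·1+3·0+3·2 = 10 | 6·0+5·2 = 10
Q: 4·6+3·2+3·0 = 30 | 6·0+5·6 = 30
G: 4·8+3·3+3·0 = 41 | 6·6+5·1 = 41
L: 4·7+3·4+3·0 = 40 | 6·0+5·8 = 40
D: 4·3+3·5+3·6 = 45 | 6·5+5·3 = 45
gcd(4,3,3,6,5) = 1

Coefficients: [4, 3, 3, 6, 5]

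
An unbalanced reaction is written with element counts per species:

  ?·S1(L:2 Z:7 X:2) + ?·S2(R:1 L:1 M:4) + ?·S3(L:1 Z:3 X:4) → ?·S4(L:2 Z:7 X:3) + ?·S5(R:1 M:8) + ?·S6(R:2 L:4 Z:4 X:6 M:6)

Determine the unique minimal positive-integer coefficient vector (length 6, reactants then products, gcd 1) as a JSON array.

R: 5·0+5·1+5·0 = 5 | 6·0+1·1+2·2 = 5
L: 5·2+5·1+5·1 = 20 | 6·2+1·0+2·4 = 20
Z: 5·7+5·0+5·3 = 50 | 6·7+1·0+2·4 = 50
X: 5·2+5·0+5·4 = 30 | 6·3+1·0+2·6 = 30
M: 5·0+5·4+5·0 = 20 | 6·0+1·8+2·6 = 20
gcd(5,5,5,6,1,2) = 1

Coefficients: [5, 5, 5, 6, 1, 2]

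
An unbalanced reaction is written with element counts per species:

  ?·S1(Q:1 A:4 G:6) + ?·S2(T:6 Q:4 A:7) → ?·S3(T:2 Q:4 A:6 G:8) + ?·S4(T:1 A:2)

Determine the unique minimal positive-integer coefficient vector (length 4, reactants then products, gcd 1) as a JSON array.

T: 4·0+2·6 = 12 | 3·2+6·1 = 12
Q: 4·1+2·4 = 12 | 3·4+6·0 = 12
A: 4·4+2·7 = 30 | 3·6+6·2 = 30
G: 4·6+2·0 = 24 | 3·8+6·0 = 24
gcd(4,2,3,6) = 1

Coefficients: [4, 2, 3, 6]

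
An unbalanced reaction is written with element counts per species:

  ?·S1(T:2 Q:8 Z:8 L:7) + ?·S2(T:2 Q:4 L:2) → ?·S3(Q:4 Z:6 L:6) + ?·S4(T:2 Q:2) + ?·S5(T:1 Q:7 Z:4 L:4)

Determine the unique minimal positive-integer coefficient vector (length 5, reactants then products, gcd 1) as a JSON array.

T: 4·2+2·2 = 12 | 4·0+5·2+2·1 = 12
Q: 4·8+2·4 = 40 | 4·4+5·2+2·7 = 40
Z: 4·8+2·0 = 32 | 4·6+5·0+2·4 = 32
L: 4·7+2·2 = 32 | 4·6+5·0+2·4 = 32
gcd(4,2,4,5,2) = 1

Coefficients: [4, 2, 4, 5, 2]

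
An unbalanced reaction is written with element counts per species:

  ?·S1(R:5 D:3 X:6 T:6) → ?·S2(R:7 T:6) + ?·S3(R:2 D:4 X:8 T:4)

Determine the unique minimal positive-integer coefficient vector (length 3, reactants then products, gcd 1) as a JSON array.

R: 4·5 = 20 | 2·7+3·2 = 20
D: 4·3 = 12 | 2·0+3·4 = 12
X: 4·6 = 24 | 2·0+3·8 = 24
T: 4·6 = 24 | 2·6+3·4 = 24
gcd(4,2,3) = 1

Coefficients: [4, 2, 3]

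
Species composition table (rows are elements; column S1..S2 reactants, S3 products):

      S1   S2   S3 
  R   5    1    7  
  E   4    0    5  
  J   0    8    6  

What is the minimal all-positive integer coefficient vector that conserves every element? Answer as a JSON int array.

R: 5·5+3·1 = 28 | 4·7 = 28
E: 5·4+3·0 = 20 | 4·5 = 20
J: 5·0+3·8 = 24 | 4·6 = 24
gcd(5,3,4) = 1

Coefficients: [5, 3, 4]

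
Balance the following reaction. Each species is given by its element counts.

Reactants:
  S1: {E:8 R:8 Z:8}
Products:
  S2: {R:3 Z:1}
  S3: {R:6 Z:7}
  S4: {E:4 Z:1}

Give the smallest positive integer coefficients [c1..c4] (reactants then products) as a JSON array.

Coefficients: [3, 4, 2, 6]

E: 3·8 = 24 | 4·0+2·0+6·4 = 24
R: 3·8 = 24 | 4·3+2·6+6·0 = 24
Z: 3·8 = 24 | 4·1+2·7+6·1 = 24
gcd(3,4,2,6) = 1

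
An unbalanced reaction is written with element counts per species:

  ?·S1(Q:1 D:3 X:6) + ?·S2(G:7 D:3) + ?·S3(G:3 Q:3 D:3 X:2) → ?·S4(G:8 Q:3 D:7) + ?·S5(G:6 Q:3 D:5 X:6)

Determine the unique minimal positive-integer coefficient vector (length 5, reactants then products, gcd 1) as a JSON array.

Coefficients: [3, 4, 6, 2, 5]

G: 3·0+4·7+6·3 = 46 | 2·8+5·6 = 46
Q: 3·1+4·0+6·3 = 21 | 2·3+5·3 = 21
D: 3·3+4·3+6·3 = 39 | 2·7+5·5 = 39
X: 3·6+4·0+6·2 = 30 | 2·0+5·6 = 30
gcd(3,4,6,2,5) = 1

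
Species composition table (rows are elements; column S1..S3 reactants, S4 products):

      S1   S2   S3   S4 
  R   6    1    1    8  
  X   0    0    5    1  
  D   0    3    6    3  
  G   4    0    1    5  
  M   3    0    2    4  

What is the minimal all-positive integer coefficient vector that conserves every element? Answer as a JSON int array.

R: 6·6+3·1+1·1 = 40 | 5·8 = 40
X: 6·0+3·0+1·5 = 5 | 5·1 = 5
D: 6·0+3·3+1·6 = 15 | 5·3 = 15
G: 6·4+3·0+1·1 = 25 | 5·5 = 25
M: 6·3+3·0+1·2 = 20 | 5·4 = 20
gcd(6,3,1,5) = 1

Coefficients: [6, 3, 1, 5]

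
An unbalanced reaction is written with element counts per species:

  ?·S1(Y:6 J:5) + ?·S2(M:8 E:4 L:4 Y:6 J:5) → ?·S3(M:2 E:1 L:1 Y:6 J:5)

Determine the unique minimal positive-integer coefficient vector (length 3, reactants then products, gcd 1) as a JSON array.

M: 3·0+1·8 = 8 | 4·2 = 8
E: 3·0+1·4 = 4 | 4·1 = 4
L: 3·0+1·4 = 4 | 4·1 = 4
Y: 3·6+1·6 = 24 | 4·6 = 24
J: 3·5+1·5 = 20 | 4·5 = 20
gcd(3,1,4) = 1

Coefficients: [3, 1, 4]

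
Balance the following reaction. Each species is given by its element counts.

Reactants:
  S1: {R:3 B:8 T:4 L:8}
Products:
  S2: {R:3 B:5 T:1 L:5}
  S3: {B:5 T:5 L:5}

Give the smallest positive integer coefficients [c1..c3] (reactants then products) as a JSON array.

R: 5·3 = 15 | 5·3+3·0 = 15
B: 5·8 = 40 | 5·5+3·5 = 40
T: 5·4 = 20 | 5·1+3·5 = 20
L: 5·8 = 40 | 5·5+3·5 = 40
gcd(5,5,3) = 1

Coefficients: [5, 5, 3]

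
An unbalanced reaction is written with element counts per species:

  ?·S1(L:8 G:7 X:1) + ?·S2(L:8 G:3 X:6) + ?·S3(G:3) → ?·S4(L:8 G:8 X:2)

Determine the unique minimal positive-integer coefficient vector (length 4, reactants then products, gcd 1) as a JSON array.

Coefficients: [4, 1, 3, 5]

L: 4·8+1·8+3·0 = 40 | 5·8 = 40
G: 4·7+1·3+3·3 = 40 | 5·8 = 40
X: 4·1+1·6+3·0 = 10 | 5·2 = 10
gcd(4,1,3,5) = 1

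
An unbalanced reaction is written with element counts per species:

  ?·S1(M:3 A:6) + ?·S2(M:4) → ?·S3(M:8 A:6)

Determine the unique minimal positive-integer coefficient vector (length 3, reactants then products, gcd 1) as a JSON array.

Coefficients: [4, 5, 4]

M: 4·3+5·4 = 32 | 4·8 = 32
A: 4·6+5·0 = 24 | 4·6 = 24
gcd(4,5,4) = 1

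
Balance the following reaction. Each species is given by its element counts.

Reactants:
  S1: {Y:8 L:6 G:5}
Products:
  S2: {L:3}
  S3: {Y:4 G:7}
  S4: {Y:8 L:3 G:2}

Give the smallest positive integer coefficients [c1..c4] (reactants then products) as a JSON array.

Y: 4·8 = 32 | 5·0+2·4+3·8 = 32
L: 4·6 = 24 | 5·3+2·0+3·3 = 24
G: 4·5 = 20 | 5·0+2·7+3·2 = 20
gcd(4,5,2,3) = 1

Coefficients: [4, 5, 2, 3]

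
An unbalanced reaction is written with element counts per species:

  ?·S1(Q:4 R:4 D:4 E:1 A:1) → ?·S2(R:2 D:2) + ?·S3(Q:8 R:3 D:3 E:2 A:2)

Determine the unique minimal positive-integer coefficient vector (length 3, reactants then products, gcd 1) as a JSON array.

Coefficients: [4, 5, 2]

Q: 4·4 = 16 | 5·0+2·8 = 16
R: 4·4 = 16 | 5·2+2·3 = 16
D: 4·4 = 16 | 5·2+2·3 = 16
E: 4·1 = 4 | 5·0+2·2 = 4
A: 4·1 = 4 | 5·0+2·2 = 4
gcd(4,5,2) = 1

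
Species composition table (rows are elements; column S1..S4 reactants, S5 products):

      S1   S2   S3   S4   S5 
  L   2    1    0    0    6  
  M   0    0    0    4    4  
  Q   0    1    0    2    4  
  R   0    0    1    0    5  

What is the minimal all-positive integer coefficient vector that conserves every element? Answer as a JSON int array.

L: 2·2+2·1+5·0+1·0 = 6 | 1·6 = 6
M: 2·0+2·0+5·0+1·4 = 4 | 1·4 = 4
Q: 2·0+2·1+5·0+1·2 = 4 | 1·4 = 4
R: 2·0+2·0+5·1+1·0 = 5 | 1·5 = 5
gcd(2,2,5,1,1) = 1

Coefficients: [2, 2, 5, 1, 1]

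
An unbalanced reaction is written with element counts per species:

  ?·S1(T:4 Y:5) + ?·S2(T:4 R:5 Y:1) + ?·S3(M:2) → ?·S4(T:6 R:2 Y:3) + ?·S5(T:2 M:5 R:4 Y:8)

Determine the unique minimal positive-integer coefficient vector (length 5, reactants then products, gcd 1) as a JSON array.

Coefficients: [6, 4, 5, 6, 2]

T: 6·4+4·4+5·0 = 40 | 6·6+2·2 = 40
M: 6·0+4·0+5·2 = 10 | 6·0+2·5 = 10
R: 6·0+4·5+5·0 = 20 | 6·2+2·4 = 20
Y: 6·5+4·1+5·0 = 34 | 6·3+2·8 = 34
gcd(6,4,5,6,2) = 1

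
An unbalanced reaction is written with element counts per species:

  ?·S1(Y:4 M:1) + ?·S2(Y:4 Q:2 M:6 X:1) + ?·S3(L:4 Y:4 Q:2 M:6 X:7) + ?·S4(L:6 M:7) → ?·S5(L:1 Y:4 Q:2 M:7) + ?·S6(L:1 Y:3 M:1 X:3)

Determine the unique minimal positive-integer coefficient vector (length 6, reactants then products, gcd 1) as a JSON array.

L: 3·0+5·0+1·4+1·6 = 10 | 6·1+4·1 = 10
Y: 3·4+5·4+1·4+1·0 = 36 | 6·4+4·3 = 36
Q: 3·0+5·2+1·2+1·0 = 12 | 6·2+4·0 = 12
M: 3·1+5·6+1·6+1·7 = 46 | 6·7+4·1 = 46
X: 3·0+5·1+1·7+1·0 = 12 | 6·0+4·3 = 12
gcd(3,5,1,1,6,4) = 1

Coefficients: [3, 5, 1, 1, 6, 4]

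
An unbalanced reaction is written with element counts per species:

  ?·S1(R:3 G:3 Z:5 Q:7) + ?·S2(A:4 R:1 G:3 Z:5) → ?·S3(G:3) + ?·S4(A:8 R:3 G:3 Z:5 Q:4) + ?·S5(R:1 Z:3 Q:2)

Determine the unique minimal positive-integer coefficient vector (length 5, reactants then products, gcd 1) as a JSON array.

A: 2·0+2·4 = 8 | 3·0+1·8+5·0 = 8
R: 2·3+2·1 = 8 | 3·0+1·3+5·1 = 8
G: 2·3+2·3 = 12 | 3·3+1·3+5·0 = 12
Z: 2·5+2·5 = 20 | 3·0+1·5+5·3 = 20
Q: 2·7+2·0 = 14 | 3·0+1·4+5·2 = 14
gcd(2,2,3,1,5) = 1

Coefficients: [2, 2, 3, 1, 5]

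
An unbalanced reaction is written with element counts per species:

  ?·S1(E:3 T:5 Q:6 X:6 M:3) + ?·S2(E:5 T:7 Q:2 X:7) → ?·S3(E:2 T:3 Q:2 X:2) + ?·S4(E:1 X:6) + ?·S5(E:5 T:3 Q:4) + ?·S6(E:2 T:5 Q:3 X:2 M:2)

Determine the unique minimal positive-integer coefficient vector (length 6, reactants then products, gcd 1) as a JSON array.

E: 4·3+4·5 = 32 | 5·2+5·1+1·5+6·2 = 32
T: 4·5+4·7 = 48 | 5·3+5·0+1·3+6·5 = 48
Q: 4·6+4·2 = 32 | 5·2+5·0+1·4+6·3 = 32
X: 4·6+4·7 = 52 | 5·2+5·6+1·0+6·2 = 52
M: 4·3+4·0 = 12 | 5·0+5·0+1·0+6·2 = 12
gcd(4,4,5,5,1,6) = 1

Coefficients: [4, 4, 5, 5, 1, 6]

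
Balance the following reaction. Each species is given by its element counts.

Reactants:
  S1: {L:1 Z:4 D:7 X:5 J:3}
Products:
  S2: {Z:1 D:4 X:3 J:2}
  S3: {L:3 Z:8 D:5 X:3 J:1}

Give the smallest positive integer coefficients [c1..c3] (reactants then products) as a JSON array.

L: 3·1 = 3 | 4·0+1·3 = 3
Z: 3·4 = 12 | 4·1+1·8 = 12
D: 3·7 = 21 | 4·4+1·5 = 21
X: 3·5 = 15 | 4·3+1·3 = 15
J: 3·3 = 9 | 4·2+1·1 = 9
gcd(3,4,1) = 1

Coefficients: [3, 4, 1]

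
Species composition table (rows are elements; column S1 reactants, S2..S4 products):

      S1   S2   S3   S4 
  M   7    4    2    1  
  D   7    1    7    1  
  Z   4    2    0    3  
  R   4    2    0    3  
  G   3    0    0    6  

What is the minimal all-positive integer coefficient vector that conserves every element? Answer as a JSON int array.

M: 4·7 = 28 | 5·4+3·2+2·1 = 28
D: 4·7 = 28 | 5·1+3·7+2·1 = 28
Z: 4·4 = 16 | 5·2+3·0+2·3 = 16
R: 4·4 = 16 | 5·2+3·0+2·3 = 16
G: 4·3 = 12 | 5·0+3·0+2·6 = 12
gcd(4,5,3,2) = 1

Coefficients: [4, 5, 3, 2]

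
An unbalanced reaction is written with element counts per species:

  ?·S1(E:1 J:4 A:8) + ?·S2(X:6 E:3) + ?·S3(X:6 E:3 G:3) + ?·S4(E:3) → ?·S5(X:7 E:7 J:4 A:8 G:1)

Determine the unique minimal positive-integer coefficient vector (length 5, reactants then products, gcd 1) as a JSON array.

X: 6·0+5·6+2·6+5·0 = 42 | 6·7 = 42
E: 6·1+5·3+2·3+5·3 = 42 | 6·7 = 42
J: 6·4+5·0+2·0+5·0 = 24 | 6·4 = 24
A: 6·8+5·0+2·0+5·0 = 48 | 6·8 = 48
G: 6·0+5·0+2·3+5·0 = 6 | 6·1 = 6
gcd(6,5,2,5,6) = 1

Coefficients: [6, 5, 2, 5, 6]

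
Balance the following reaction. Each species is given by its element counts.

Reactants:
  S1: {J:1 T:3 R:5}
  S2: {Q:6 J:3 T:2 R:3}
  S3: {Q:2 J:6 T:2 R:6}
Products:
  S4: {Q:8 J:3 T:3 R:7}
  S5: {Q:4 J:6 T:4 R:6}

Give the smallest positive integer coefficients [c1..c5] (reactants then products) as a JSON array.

Coefficients: [3, 6, 2, 3, 4]

Q: 3·0+6·6+2·2 = 40 | 3·8+4·4 = 40
J: 3·1+6·3+2·6 = 33 | 3·3+4·6 = 33
T: 3·3+6·2+2·2 = 25 | 3·3+4·4 = 25
R: 3·5+6·3+2·6 = 45 | 3·7+4·6 = 45
gcd(3,6,2,3,4) = 1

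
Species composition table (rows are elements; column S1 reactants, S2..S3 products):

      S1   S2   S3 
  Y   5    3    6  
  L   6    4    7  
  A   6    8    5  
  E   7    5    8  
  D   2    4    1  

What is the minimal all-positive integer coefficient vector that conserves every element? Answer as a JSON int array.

Y: 3·5 = 15 | 1·3+2·6 = 15
L: 3·6 = 18 | 1·4+2·7 = 18
A: 3·6 = 18 | 1·8+2·5 = 18
E: 3·7 = 21 | 1·5+2·8 = 21
D: 3·2 = 6 | 1·4+2·1 = 6
gcd(3,1,2) = 1

Coefficients: [3, 1, 2]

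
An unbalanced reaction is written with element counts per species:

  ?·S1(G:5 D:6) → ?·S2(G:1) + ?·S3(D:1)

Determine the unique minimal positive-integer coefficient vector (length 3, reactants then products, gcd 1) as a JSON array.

Coefficients: [1, 5, 6]

G: 1·5 = 5 | 5·1+6·0 = 5
D: 1·6 = 6 | 5·0+6·1 = 6
gcd(1,5,6) = 1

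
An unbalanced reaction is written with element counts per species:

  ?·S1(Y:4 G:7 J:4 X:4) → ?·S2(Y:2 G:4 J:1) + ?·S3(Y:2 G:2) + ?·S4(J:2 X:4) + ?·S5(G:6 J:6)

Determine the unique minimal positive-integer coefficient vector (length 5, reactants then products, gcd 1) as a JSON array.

Y: 6·4 = 24 | 6·2+6·2+6·0+1·0 = 24
G: 6·7 = 42 | 6·4+6·2+6·0+1·6 = 42
J: 6·4 = 24 | 6·1+6·0+6·2+1·6 = 24
X: 6·4 = 24 | 6·0+6·0+6·4+1·0 = 24
gcd(6,6,6,6,1) = 1

Coefficients: [6, 6, 6, 6, 1]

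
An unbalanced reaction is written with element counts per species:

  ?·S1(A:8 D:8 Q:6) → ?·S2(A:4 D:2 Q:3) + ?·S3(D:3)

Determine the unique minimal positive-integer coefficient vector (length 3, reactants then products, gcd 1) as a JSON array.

A: 3·8 = 24 | 6·4+4·0 = 24
D: 3·8 = 24 | 6·2+4·3 = 24
Q: 3·6 = 18 | 6·3+4·0 = 18
gcd(3,6,4) = 1

Coefficients: [3, 6, 4]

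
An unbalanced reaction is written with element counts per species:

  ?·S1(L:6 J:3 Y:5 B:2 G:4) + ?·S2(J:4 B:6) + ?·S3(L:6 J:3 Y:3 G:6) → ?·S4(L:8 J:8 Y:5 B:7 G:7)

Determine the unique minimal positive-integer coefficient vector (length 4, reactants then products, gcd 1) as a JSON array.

Coefficients: [3, 6, 5, 6]

L: 3·6+6·0+5·6 = 48 | 6·8 = 48
J: 3·3+6·4+5·3 = 48 | 6·8 = 48
Y: 3·5+6·0+5·3 = 30 | 6·5 = 30
B: 3·2+6·6+5·0 = 42 | 6·7 = 42
G: 3·4+6·0+5·6 = 42 | 6·7 = 42
gcd(3,6,5,6) = 1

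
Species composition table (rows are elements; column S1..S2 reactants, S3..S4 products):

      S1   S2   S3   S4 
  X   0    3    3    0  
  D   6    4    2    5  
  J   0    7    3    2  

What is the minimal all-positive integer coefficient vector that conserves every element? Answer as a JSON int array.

Coefficients: [4, 3, 3, 6]

X: 4·0+3·3 = 9 | 3·3+6·0 = 9
D: 4·6+3·4 = 36 | 3·2+6·5 = 36
J: 4·0+3·7 = 21 | 3·3+6·2 = 21
gcd(4,3,3,6) = 1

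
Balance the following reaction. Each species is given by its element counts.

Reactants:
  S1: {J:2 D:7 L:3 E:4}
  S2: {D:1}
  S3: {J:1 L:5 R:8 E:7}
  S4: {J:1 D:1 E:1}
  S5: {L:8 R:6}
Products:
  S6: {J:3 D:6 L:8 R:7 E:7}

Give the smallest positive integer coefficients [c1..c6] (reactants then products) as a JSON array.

J: 1·2+2·0+1·1+3·1+1·0 = 6 | 2·3 = 6
D: 1·7+2·1+1·0+3·1+1·0 = 12 | 2·6 = 12
L: 1·3+2·0+1·5+3·0+1·8 = 16 | 2·8 = 16
R: 1·0+2·0+1·8+3·0+1·6 = 14 | 2·7 = 14
E: 1·4+2·0+1·7+3·1+1·0 = 14 | 2·7 = 14
gcd(1,2,1,3,1,2) = 1

Coefficients: [1, 2, 1, 3, 1, 2]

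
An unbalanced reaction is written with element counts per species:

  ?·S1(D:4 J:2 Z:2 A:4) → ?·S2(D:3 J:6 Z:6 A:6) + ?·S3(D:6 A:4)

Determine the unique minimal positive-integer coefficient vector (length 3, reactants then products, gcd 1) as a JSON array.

D: 6·4 = 24 | 2·3+3·6 = 24
J: 6·2 = 12 | 2·6+3·0 = 12
Z: 6·2 = 12 | 2·6+3·0 = 12
A: 6·4 = 24 | 2·6+3·4 = 24
gcd(6,2,3) = 1

Coefficients: [6, 2, 3]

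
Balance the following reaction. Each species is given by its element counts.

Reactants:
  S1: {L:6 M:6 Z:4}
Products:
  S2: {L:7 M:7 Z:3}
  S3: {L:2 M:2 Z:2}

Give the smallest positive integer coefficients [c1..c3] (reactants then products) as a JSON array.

Coefficients: [4, 2, 5]

L: 4·6 = 24 | 2·7+5·2 = 24
M: 4·6 = 24 | 2·7+5·2 = 24
Z: 4·4 = 16 | 2·3+5·2 = 16
gcd(4,2,5) = 1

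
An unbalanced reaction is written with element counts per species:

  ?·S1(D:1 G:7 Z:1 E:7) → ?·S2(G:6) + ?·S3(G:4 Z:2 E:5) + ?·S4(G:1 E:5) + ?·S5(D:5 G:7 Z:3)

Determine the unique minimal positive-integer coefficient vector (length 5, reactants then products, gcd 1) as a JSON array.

Coefficients: [5, 3, 1, 6, 1]

D: 5·1 = 5 | 3·0+1·0+6·0+1·5 = 5
G: 5·7 = 35 | 3·6+1·4+6·1+1·7 = 35
Z: 5·1 = 5 | 3·0+1·2+6·0+1·3 = 5
E: 5·7 = 35 | 3·0+1·5+6·5+1·0 = 35
gcd(5,3,1,6,1) = 1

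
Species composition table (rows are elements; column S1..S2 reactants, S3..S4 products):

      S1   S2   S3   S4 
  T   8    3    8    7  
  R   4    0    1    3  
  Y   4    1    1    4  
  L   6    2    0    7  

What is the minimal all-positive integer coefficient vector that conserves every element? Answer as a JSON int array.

T: 5·8+6·3 = 58 | 2·8+6·7 = 58
R: 5·4+6·0 = 20 | 2·1+6·3 = 20
Y: 5·4+6·1 = 26 | 2·1+6·4 = 26
L: 5·6+6·2 = 42 | 2·0+6·7 = 42
gcd(5,6,2,6) = 1

Coefficients: [5, 6, 2, 6]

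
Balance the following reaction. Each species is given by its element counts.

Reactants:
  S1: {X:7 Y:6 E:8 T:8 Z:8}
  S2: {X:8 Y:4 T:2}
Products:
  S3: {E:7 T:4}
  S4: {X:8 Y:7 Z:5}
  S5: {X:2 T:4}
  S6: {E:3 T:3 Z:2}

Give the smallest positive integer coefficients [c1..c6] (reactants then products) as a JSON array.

Coefficients: [4, 1, 2, 4, 2, 6]

X: 4·7+1·8 = 36 | 2·0+4·8+2·2+6·0 = 36
Y: 4·6+1·4 = 28 | 2·0+4·7+2·0+6·0 = 28
E: 4·8+1·0 = 32 | 2·7+4·0+2·0+6·3 = 32
T: 4·8+1·2 = 34 | 2·4+4·0+2·4+6·3 = 34
Z: 4·8+1·0 = 32 | 2·0+4·5+2·0+6·2 = 32
gcd(4,1,2,4,2,6) = 1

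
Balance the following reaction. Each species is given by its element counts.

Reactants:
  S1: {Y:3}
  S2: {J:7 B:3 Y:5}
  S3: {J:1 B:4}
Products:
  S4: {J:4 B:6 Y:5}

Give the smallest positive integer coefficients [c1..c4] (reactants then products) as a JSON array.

Coefficients: [5, 2, 6, 5]

J: 5·0+2·7+6·1 = 20 | 5·4 = 20
B: 5·0+2·3+6·4 = 30 | 5·6 = 30
Y: 5·3+2·5+6·0 = 25 | 5·5 = 25
gcd(5,2,6,5) = 1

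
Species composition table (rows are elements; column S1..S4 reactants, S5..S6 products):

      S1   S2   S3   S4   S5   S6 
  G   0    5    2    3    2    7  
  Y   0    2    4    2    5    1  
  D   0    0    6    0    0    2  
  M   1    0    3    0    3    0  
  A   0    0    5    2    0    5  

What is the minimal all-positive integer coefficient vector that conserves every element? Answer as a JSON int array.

Coefficients: [6, 2, 1, 5, 3, 3]

G: 6·0+2·5+1·2+5·3 = 27 | 3·2+3·7 = 27
Y: 6·0+2·2+1·4+5·2 = 18 | 3·5+3·1 = 18
D: 6·0+2·0+1·6+5·0 = 6 | 3·0+3·2 = 6
M: 6·1+2·0+1·3+5·0 = 9 | 3·3+3·0 = 9
A: 6·0+2·0+1·5+5·2 = 15 | 3·0+3·5 = 15
gcd(6,2,1,5,3,3) = 1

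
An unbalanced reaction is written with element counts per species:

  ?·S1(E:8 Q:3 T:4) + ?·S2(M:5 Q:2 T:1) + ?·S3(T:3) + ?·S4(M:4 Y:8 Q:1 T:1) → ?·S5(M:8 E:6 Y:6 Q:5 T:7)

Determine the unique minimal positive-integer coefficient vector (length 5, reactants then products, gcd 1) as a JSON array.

M: 3·0+4·5+3·0+3·4 = 32 | 4·8 = 32
E: 3·8+4·0+3·0+3·0 = 24 | 4·6 = 24
Y: 3·0+4·0+3·0+3·8 = 24 | 4·6 = 24
Q: 3·3+4·2+3·0+3·1 = 20 | 4·5 = 20
T: 3·4+4·1+3·3+3·1 = 28 | 4·7 = 28
gcd(3,4,3,3,4) = 1

Coefficients: [3, 4, 3, 3, 4]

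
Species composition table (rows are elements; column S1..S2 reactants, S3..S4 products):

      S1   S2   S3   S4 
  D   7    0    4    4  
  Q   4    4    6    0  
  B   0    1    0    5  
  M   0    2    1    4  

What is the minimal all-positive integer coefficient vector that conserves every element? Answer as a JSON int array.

Coefficients: [4, 5, 6, 1]

D: 4·7+5·0 = 28 | 6·4+1·4 = 28
Q: 4·4+5·4 = 36 | 6·6+1·0 = 36
B: 4·0+5·1 = 5 | 6·0+1·5 = 5
M: 4·0+5·2 = 10 | 6·1+1·4 = 10
gcd(4,5,6,1) = 1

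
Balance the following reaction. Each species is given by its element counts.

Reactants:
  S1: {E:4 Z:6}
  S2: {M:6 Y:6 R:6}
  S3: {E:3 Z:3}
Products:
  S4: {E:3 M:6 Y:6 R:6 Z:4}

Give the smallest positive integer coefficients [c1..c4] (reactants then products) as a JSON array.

Coefficients: [3, 6, 2, 6]

E: 3·4+6·0+2·3 = 18 | 6·3 = 18
M: 3·0+6·6+2·0 = 36 | 6·6 = 36
Y: 3·0+6·6+2·0 = 36 | 6·6 = 36
R: 3·0+6·6+2·0 = 36 | 6·6 = 36
Z: 3·6+6·0+2·3 = 24 | 6·4 = 24
gcd(3,6,2,6) = 1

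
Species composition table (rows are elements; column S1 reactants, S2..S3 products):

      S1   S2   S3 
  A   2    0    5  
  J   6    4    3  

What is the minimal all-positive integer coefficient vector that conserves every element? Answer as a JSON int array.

A: 5·2 = 10 | 6·0+2·5 = 10
J: 5·6 = 30 | 6·4+2·3 = 30
gcd(5,6,2) = 1

Coefficients: [5, 6, 2]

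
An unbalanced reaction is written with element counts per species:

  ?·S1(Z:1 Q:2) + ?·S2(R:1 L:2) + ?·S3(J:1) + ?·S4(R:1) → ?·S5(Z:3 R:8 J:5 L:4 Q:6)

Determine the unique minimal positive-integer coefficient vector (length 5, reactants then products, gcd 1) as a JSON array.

Coefficients: [3, 2, 5, 6, 1]

Z: 3·1+2·0+5·0+6·0 = 3 | 1·3 = 3
R: 3·0+2·1+5·0+6·1 = 8 | 1·8 = 8
J: 3·0+2·0+5·1+6·0 = 5 | 1·5 = 5
L: 3·0+2·2+5·0+6·0 = 4 | 1·4 = 4
Q: 3·2+2·0+5·0+6·0 = 6 | 1·6 = 6
gcd(3,2,5,6,1) = 1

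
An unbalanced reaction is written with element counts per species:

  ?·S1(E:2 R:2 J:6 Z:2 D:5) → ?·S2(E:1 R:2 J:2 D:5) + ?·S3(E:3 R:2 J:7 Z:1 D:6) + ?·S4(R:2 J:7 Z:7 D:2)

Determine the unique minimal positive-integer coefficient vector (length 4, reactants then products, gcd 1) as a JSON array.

Coefficients: [5, 1, 3, 1]

E: 5·2 = 10 | 1·1+3·3+1·0 = 10
R: 5·2 = 10 | 1·2+3·2+1·2 = 10
J: 5·6 = 30 | 1·2+3·7+1·7 = 30
Z: 5·2 = 10 | 1·0+3·1+1·7 = 10
D: 5·5 = 25 | 1·5+3·6+1·2 = 25
gcd(5,1,3,1) = 1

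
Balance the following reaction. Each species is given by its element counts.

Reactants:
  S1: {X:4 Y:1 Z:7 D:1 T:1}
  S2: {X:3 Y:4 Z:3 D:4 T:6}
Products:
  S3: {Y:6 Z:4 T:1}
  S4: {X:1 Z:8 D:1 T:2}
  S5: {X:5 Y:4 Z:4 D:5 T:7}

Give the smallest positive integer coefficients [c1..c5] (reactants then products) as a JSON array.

X: 2·4+6·3 = 26 | 1·0+1·1+5·5 = 26
Y: 2·1+6·4 = 26 | 1·6+1·0+5·4 = 26
Z: 2·7+6·3 = 32 | 1·4+1·8+5·4 = 32
D: 2·1+6·4 = 26 | 1·0+1·1+5·5 = 26
T: 2·1+6·6 = 38 | 1·1+1·2+5·7 = 38
gcd(2,6,1,1,5) = 1

Coefficients: [2, 6, 1, 1, 5]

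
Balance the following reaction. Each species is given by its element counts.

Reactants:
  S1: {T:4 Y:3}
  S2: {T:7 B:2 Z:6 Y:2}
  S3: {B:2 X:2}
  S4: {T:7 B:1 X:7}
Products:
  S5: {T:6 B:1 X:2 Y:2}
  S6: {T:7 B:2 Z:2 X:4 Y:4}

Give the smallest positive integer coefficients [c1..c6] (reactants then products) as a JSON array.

Coefficients: [6, 1, 3, 2, 4, 3]

T: 6·4+1·7+3·0+2·7 = 45 | 4·6+3·7 = 45
B: 6·0+1·2+3·2+2·1 = 10 | 4·1+3·2 = 10
Z: 6·0+1·6+3·0+2·0 = 6 | 4·0+3·2 = 6
X: 6·0+1·0+3·2+2·7 = 20 | 4·2+3·4 = 20
Y: 6·3+1·2+3·0+2·0 = 20 | 4·2+3·4 = 20
gcd(6,1,3,2,4,3) = 1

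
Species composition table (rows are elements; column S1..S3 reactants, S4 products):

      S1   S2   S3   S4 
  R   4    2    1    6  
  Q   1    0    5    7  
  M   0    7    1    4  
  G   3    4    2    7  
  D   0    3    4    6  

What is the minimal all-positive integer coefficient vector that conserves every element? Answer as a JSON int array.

Coefficients: [5, 2, 6, 5]

R: 5·4+2·2+6·1 = 30 | 5·6 = 30
Q: 5·1+2·0+6·5 = 35 | 5·7 = 35
M: 5·0+2·7+6·1 = 20 | 5·4 = 20
G: 5·3+2·4+6·2 = 35 | 5·7 = 35
D: 5·0+2·3+6·4 = 30 | 5·6 = 30
gcd(5,2,6,5) = 1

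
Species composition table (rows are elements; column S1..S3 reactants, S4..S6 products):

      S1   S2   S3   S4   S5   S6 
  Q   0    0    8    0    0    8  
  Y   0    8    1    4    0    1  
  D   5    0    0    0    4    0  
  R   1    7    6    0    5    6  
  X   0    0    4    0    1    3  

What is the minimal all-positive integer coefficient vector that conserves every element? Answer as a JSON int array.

Q: 4·0+3·0+5·8 = 40 | 6·0+5·0+5·8 = 40
Y: 4·0+3·8+5·1 = 29 | 6·4+5·0+5·1 = 29
D: 4·5+3·0+5·0 = 20 | 6·0+5·4+5·0 = 20
R: 4·1+3·7+5·6 = 55 | 6·0+5·5+5·6 = 55
X: 4·0+3·0+5·4 = 20 | 6·0+5·1+5·3 = 20
gcd(4,3,5,6,5,5) = 1

Coefficients: [4, 3, 5, 6, 5, 5]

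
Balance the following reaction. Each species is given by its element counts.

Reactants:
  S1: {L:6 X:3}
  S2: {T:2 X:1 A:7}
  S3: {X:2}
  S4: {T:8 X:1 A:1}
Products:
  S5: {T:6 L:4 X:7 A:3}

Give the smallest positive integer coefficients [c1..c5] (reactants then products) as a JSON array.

T: 2·0+1·2+6·0+2·8 = 18 | 3·6 = 18
L: 2·6+1·0+6·0+2·0 = 12 | 3·4 = 12
X: 2·3+1·1+6·2+2·1 = 21 | 3·7 = 21
A: 2·0+1·7+6·0+2·1 = 9 | 3·3 = 9
gcd(2,1,6,2,3) = 1

Coefficients: [2, 1, 6, 2, 3]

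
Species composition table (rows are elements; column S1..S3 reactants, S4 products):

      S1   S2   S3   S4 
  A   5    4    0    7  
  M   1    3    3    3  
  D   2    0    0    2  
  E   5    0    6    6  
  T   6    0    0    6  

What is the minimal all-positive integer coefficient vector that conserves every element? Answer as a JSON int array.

A: 6·5+3·4+1·0 = 42 | 6·7 = 42
M: 6·1+3·3+1·3 = 18 | 6·3 = 18
D: 6·2+3·0+1·0 = 12 | 6·2 = 12
E: 6·5+3·0+1·6 = 36 | 6·6 = 36
T: 6·6+3·0+1·0 = 36 | 6·6 = 36
gcd(6,3,1,6) = 1

Coefficients: [6, 3, 1, 6]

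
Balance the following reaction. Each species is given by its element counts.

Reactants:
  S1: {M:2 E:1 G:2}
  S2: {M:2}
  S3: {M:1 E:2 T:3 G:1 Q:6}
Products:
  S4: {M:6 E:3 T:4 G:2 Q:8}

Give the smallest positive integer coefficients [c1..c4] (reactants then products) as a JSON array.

Coefficients: [1, 6, 4, 3]

M: 1·2+6·2+4·1 = 18 | 3·6 = 18
E: 1·1+6·0+4·2 = 9 | 3·3 = 9
T: 1·0+6·0+4·3 = 12 | 3·4 = 12
G: 1·2+6·0+4·1 = 6 | 3·2 = 6
Q: 1·0+6·0+4·6 = 24 | 3·8 = 24
gcd(1,6,4,3) = 1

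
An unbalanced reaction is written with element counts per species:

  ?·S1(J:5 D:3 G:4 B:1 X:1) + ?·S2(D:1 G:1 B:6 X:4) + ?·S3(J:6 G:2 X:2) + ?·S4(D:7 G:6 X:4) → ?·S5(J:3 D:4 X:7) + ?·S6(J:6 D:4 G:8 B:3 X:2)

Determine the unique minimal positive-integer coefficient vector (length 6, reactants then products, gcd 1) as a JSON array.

J: 3·5+2·0+4·6+3·0 = 39 | 3·3+5·6 = 39
D: 3·3+2·1+4·0+3·7 = 32 | 3·4+5·4 = 32
G: 3·4+2·1+4·2+3·6 = 40 | 3·0+5·8 = 40
B: 3·1+2·6+4·0+3·0 = 15 | 3·0+5·3 = 15
X: 3·1+2·4+4·2+3·4 = 31 | 3·7+5·2 = 31
gcd(3,2,4,3,3,5) = 1

Coefficients: [3, 2, 4, 3, 3, 5]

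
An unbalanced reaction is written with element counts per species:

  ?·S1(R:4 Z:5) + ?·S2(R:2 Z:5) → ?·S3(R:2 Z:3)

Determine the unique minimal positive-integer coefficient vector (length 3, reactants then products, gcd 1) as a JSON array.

Coefficients: [2, 1, 5]

R: 2·4+1·2 = 10 | 5·2 = 10
Z: 2·5+1·5 = 15 | 5·3 = 15
gcd(2,1,5) = 1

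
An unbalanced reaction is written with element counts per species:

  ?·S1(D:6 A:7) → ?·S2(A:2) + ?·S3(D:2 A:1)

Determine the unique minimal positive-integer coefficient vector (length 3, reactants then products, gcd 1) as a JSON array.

D: 1·6 = 6 | 2·0+3·2 = 6
A: 1·7 = 7 | 2·2+3·1 = 7
gcd(1,2,3) = 1

Coefficients: [1, 2, 3]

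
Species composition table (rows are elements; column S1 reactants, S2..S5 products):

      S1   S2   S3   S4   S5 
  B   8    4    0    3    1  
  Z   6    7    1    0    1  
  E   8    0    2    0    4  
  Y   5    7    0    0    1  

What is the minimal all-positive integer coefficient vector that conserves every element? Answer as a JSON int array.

Coefficients: [2, 1, 2, 3, 3]

B: 2·8 = 16 | 1·4+2·0+3·3+3·1 = 16
Z: 2·6 = 12 | 1·7+2·1+3·0+3·1 = 12
E: 2·8 = 16 | 1·0+2·2+3·0+3·4 = 16
Y: 2·5 = 10 | 1·7+2·0+3·0+3·1 = 10
gcd(2,1,2,3,3) = 1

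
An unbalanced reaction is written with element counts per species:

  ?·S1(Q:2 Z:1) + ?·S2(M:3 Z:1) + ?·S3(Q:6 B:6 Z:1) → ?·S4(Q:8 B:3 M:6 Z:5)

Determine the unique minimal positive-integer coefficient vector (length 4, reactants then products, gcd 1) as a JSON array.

Coefficients: [5, 4, 1, 2]

Q: 5·2+4·0+1·6 = 16 | 2·8 = 16
B: 5·0+4·0+1·6 = 6 | 2·3 = 6
M: 5·0+4·3+1·0 = 12 | 2·6 = 12
Z: 5·1+4·1+1·1 = 10 | 2·5 = 10
gcd(5,4,1,2) = 1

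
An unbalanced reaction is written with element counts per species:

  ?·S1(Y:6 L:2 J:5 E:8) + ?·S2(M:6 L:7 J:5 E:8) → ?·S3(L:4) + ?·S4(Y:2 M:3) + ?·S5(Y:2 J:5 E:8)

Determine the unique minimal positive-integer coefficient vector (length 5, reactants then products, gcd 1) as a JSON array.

Y: 3·6+2·0 = 18 | 5·0+4·2+5·2 = 18
M: 3·0+2·6 = 12 | 5·0+4·3+5·0 = 12
L: 3·2+2·7 = 20 | 5·4+4·0+5·0 = 20
J: 3·5+2·5 = 25 | 5·0+4·0+5·5 = 25
E: 3·8+2·8 = 40 | 5·0+4·0+5·8 = 40
gcd(3,2,5,4,5) = 1

Coefficients: [3, 2, 5, 4, 5]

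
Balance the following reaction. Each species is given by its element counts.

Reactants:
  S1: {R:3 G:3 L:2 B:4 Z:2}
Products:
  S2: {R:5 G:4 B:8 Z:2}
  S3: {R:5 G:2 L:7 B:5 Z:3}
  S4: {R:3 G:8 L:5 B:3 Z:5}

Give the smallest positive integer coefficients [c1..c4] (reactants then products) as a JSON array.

R: 6·3 = 18 | 2·5+1·5+1·3 = 18
G: 6·3 = 18 | 2·4+1·2+1·8 = 18
L: 6·2 = 12 | 2·0+1·7+1·5 = 12
B: 6·4 = 24 | 2·8+1·5+1·3 = 24
Z: 6·2 = 12 | 2·2+1·3+1·5 = 12
gcd(6,2,1,1) = 1

Coefficients: [6, 2, 1, 1]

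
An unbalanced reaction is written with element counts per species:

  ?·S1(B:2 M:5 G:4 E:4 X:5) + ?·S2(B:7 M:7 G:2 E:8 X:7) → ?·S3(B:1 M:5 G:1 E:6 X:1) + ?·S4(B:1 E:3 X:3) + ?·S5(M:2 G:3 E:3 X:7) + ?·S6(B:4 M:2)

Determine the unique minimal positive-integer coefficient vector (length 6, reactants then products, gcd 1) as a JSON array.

B: 1·2+4·7 = 30 | 3·1+3·1+3·0+6·4 = 30
M: 1·5+4·7 = 33 | 3·5+3·0+3·2+6·2 = 33
G: 1·4+4·2 = 12 | 3·1+3·0+3·3+6·0 = 12
E: 1·4+4·8 = 36 | 3·6+3·3+3·3+6·0 = 36
X: 1·5+4·7 = 33 | 3·1+3·3+3·7+6·0 = 33
gcd(1,4,3,3,3,6) = 1

Coefficients: [1, 4, 3, 3, 3, 6]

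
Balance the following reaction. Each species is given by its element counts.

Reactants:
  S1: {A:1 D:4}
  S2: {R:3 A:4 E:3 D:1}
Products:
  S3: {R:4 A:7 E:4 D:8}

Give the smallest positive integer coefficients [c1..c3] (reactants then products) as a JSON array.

Coefficients: [5, 4, 3]

R: 5·0+4·3 = 12 | 3·4 = 12
A: 5·1+4·4 = 21 | 3·7 = 21
E: 5·0+4·3 = 12 | 3·4 = 12
D: 5·4+4·1 = 24 | 3·8 = 24
gcd(5,4,3) = 1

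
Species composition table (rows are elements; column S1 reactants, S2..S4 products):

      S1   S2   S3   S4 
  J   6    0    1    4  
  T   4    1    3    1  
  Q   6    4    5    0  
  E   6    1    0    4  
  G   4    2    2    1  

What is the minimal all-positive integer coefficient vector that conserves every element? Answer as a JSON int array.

J: 3·6 = 18 | 2·0+2·1+4·4 = 18
T: 3·4 = 12 | 2·1+2·3+4·1 = 12
Q: 3·6 = 18 | 2·4+2·5+4·0 = 18
E: 3·6 = 18 | 2·1+2·0+4·4 = 18
G: 3·4 = 12 | 2·2+2·2+4·1 = 12
gcd(3,2,2,4) = 1

Coefficients: [3, 2, 2, 4]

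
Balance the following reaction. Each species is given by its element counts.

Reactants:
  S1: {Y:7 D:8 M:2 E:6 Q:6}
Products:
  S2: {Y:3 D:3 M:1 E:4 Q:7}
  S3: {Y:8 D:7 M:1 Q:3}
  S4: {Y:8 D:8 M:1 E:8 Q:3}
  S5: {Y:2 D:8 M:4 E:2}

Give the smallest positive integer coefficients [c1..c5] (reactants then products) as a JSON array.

Coefficients: [5, 3, 1, 2, 1]

Y: 5·7 = 35 | 3·3+1·8+2·8+1·2 = 35
D: 5·8 = 40 | 3·3+1·7+2·8+1·8 = 40
M: 5·2 = 10 | 3·1+1·1+2·1+1·4 = 10
E: 5·6 = 30 | 3·4+1·0+2·8+1·2 = 30
Q: 5·6 = 30 | 3·7+1·3+2·3+1·0 = 30
gcd(5,3,1,2,1) = 1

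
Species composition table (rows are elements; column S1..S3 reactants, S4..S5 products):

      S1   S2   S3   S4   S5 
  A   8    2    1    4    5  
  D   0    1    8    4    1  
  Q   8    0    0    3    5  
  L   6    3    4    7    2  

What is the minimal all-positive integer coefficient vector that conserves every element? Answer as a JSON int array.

A: 5·8+1·2+3·1 = 45 | 5·4+5·5 = 45
D: 5·0+1·1+3·8 = 25 | 5·4+5·1 = 25
Q: 5·8+1·0+3·0 = 40 | 5·3+5·5 = 40
L: 5·6+1·3+3·4 = 45 | 5·7+5·2 = 45
gcd(5,1,3,5,5) = 1

Coefficients: [5, 1, 3, 5, 5]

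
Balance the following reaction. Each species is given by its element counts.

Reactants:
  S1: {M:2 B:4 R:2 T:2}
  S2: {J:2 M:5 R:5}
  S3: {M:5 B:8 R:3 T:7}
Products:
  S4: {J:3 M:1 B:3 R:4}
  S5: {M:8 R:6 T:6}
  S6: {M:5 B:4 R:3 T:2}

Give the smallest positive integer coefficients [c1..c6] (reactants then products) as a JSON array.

J: 5·0+6·2+2·0 = 12 | 4·3+2·0+6·0 = 12
M: 5·2+6·5+2·5 = 50 | 4·1+2·8+6·5 = 50
B: 5·4+6·0+2·8 = 36 | 4·3+2·0+6·4 = 36
R: 5·2+6·5+2·3 = 46 | 4·4+2·6+6·3 = 46
T: 5·2+6·0+2·7 = 24 | 4·0+2·6+6·2 = 24
gcd(5,6,2,4,2,6) = 1

Coefficients: [5, 6, 2, 4, 2, 6]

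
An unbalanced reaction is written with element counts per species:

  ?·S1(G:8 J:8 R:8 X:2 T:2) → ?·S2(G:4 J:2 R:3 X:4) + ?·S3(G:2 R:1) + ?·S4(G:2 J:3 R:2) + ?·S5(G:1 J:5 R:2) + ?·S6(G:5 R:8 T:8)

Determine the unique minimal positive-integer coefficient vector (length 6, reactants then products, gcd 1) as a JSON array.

Coefficients: [4, 2, 6, 1, 5, 1]

G: 4·8 = 32 | 2·4+6·2+1·2+5·1+1·5 = 32
J: 4·8 = 32 | 2·2+6·0+1·3+5·5+1·0 = 32
R: 4·8 = 32 | 2·3+6·1+1·2+5·2+1·8 = 32
X: 4·2 = 8 | 2·4+6·0+1·0+5·0+1·0 = 8
T: 4·2 = 8 | 2·0+6·0+1·0+5·0+1·8 = 8
gcd(4,2,6,1,5,1) = 1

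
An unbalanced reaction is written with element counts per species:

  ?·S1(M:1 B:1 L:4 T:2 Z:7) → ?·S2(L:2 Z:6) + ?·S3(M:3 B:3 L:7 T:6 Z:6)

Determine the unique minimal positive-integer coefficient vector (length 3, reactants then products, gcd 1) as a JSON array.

M: 6·1 = 6 | 5·0+2·3 = 6
B: 6·1 = 6 | 5·0+2·3 = 6
L: 6·4 = 24 | 5·2+2·7 = 24
T: 6·2 = 12 | 5·0+2·6 = 12
Z: 6·7 = 42 | 5·6+2·6 = 42
gcd(6,5,2) = 1

Coefficients: [6, 5, 2]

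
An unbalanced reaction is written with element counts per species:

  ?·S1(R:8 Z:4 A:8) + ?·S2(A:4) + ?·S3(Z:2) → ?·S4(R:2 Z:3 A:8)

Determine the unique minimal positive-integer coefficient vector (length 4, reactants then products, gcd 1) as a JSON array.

R: 1·8+6·0+4·0 = 8 | 4·2 = 8
Z: 1·4+6·0+4·2 = 12 | 4·3 = 12
A: 1·8+6·4+4·0 = 32 | 4·8 = 32
gcd(1,6,4,4) = 1

Coefficients: [1, 6, 4, 4]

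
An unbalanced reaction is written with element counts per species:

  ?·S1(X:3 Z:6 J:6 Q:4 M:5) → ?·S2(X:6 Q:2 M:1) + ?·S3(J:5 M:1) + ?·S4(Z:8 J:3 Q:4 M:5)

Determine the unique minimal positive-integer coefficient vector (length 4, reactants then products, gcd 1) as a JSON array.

X: 4·3 = 12 | 2·6+3·0+3·0 = 12
Z: 4·6 = 24 | 2·0+3·0+3·8 = 24
J: 4·6 = 24 | 2·0+3·5+3·3 = 24
Q: 4·4 = 16 | 2·2+3·0+3·4 = 16
M: 4·5 = 20 | 2·1+3·1+3·5 = 20
gcd(4,2,3,3) = 1

Coefficients: [4, 2, 3, 3]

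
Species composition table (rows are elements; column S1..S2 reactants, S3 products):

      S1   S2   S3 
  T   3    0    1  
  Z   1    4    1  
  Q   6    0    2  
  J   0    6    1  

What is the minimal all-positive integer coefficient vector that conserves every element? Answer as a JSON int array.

Coefficients: [2, 1, 6]

T: 2·3+1·0 = 6 | 6·1 = 6
Z: 2·1+1·4 = 6 | 6·1 = 6
Q: 2·6+1·0 = 12 | 6·2 = 12
J: 2·0+1·6 = 6 | 6·1 = 6
gcd(2,1,6) = 1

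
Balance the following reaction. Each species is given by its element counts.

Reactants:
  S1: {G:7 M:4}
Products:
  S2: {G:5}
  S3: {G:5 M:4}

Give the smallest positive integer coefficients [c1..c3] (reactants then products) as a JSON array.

G: 5·7 = 35 | 2·5+5·5 = 35
M: 5·4 = 20 | 2·0+5·4 = 20
gcd(5,2,5) = 1

Coefficients: [5, 2, 5]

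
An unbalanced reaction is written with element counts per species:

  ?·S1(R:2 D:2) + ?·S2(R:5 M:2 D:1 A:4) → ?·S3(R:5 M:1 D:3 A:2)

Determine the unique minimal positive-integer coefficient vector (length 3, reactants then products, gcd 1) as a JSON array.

R: 5·2+2·5 = 20 | 4·5 = 20
M: 5·0+2·2 = 4 | 4·1 = 4
D: 5·2+2·1 = 12 | 4·3 = 12
A: 5·0+2·4 = 8 | 4·2 = 8
gcd(5,2,4) = 1

Coefficients: [5, 2, 4]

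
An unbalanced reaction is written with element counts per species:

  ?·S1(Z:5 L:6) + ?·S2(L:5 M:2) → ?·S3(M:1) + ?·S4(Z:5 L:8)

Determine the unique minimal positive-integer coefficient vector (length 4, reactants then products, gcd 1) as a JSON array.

Coefficients: [5, 2, 4, 5]

Z: 5·5+2·0 = 25 | 4·0+5·5 = 25
L: 5·6+2·5 = 40 | 4·0+5·8 = 40
M: 5·0+2·2 = 4 | 4·1+5·0 = 4
gcd(5,2,4,5) = 1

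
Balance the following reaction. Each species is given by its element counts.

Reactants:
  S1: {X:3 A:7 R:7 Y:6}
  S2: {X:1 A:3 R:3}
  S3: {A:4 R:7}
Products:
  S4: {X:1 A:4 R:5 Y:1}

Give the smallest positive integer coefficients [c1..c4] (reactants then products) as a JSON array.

X: 1·3+3·1+2·0 = 6 | 6·1 = 6
A: 1·7+3·3+2·4 = 24 | 6·4 = 24
R: 1·7+3·3+2·7 = 30 | 6·5 = 30
Y: 1·6+3·0+2·0 = 6 | 6·1 = 6
gcd(1,3,2,6) = 1

Coefficients: [1, 3, 2, 6]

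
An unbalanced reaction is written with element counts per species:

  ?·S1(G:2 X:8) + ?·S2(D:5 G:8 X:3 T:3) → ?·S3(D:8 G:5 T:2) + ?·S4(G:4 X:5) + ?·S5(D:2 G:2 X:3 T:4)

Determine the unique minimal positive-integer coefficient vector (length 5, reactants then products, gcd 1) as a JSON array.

D: 3·0+4·5 = 20 | 2·8+6·0+2·2 = 20
G: 3·2+4·8 = 38 | 2·5+6·4+2·2 = 38
X: 3·8+4·3 = 36 | 2·0+6·5+2·3 = 36
T: 3·0+4·3 = 12 | 2·2+6·0+2·4 = 12
gcd(3,4,2,6,2) = 1

Coefficients: [3, 4, 2, 6, 2]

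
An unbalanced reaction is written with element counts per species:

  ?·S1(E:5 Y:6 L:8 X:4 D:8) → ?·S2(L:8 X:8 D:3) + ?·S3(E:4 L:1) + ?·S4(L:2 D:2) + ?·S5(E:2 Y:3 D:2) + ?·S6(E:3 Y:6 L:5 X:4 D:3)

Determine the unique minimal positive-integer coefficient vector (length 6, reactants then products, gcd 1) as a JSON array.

E: 3·5 = 15 | 1·0+1·4+5·0+4·2+1·3 = 15
Y: 3·6 = 18 | 1·0+1·0+5·0+4·3+1·6 = 18
L: 3·8 = 24 | 1·8+1·1+5·2+4·0+1·5 = 24
X: 3·4 = 12 | 1·8+1·0+5·0+4·0+1·4 = 12
D: 3·8 = 24 | 1·3+1·0+5·2+4·2+1·3 = 24
gcd(3,1,1,5,4,1) = 1

Coefficients: [3, 1, 1, 5, 4, 1]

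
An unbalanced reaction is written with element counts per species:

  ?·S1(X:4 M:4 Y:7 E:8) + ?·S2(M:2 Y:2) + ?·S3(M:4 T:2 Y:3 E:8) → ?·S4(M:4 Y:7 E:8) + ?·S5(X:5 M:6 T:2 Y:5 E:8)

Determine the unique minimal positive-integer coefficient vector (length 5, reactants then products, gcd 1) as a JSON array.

Coefficients: [5, 4, 4, 5, 4]

X: 5·4+4·0+4·0 = 20 | 5·0+4·5 = 20
M: 5·4+4·2+4·4 = 44 | 5·4+4·6 = 44
T: 5·0+4·0+4·2 = 8 | 5·0+4·2 = 8
Y: 5·7+4·2+4·3 = 55 | 5·7+4·5 = 55
E: 5·8+4·0+4·8 = 72 | 5·8+4·8 = 72
gcd(5,4,4,5,4) = 1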